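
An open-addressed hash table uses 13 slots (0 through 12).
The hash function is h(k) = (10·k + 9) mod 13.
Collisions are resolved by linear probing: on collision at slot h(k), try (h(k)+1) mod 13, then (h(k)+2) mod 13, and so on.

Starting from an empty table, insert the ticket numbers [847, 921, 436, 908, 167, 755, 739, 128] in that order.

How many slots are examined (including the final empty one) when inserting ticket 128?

Insert 847: h=3, slot 3 empty → index 3.
Insert 921: h=2, slot 2 empty → index 2.
Insert 436: h=1, slot 1 empty → index 1.
Insert 908: h=2, slots 2,3 occupied → index 4.
Insert 167: h=2, slots 2,3,4 occupied → index 5.
Insert 755: h=6, slot 6 empty → index 6.
Insert 739: h=2, slots 2,3,4,5,6 occupied → index 7.
Insert 128: h=2, slots 2,3,4,5,6,7 occupied → index 8.
Table: [-, 436, 921, 847, 908, 167, 755, 739, 128, -, -, -, -]

7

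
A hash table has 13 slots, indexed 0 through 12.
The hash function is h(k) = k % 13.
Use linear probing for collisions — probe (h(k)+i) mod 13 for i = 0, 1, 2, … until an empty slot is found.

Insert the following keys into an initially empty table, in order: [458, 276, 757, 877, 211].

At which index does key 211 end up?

458: h=3 => slot 3
276: h=3, probe 3,4 => slot 4
757: h=3, probe 3,4,5 => slot 5
877: h=6 => slot 6
211: h=3, probe 3,4,5,6,7 => slot 7
Table: [∅, ∅, ∅, 458, 276, 757, 877, 211, ∅, ∅, ∅, ∅, ∅]

7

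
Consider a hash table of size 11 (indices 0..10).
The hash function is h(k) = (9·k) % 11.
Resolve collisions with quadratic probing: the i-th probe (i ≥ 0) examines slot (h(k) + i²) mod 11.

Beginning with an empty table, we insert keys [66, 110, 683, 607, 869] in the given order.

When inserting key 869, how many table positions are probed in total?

3

Insert 66: h=0, slot 0 empty -> index 0.
Insert 110: h=0, slot 0 occupied -> index 1.
Insert 683: h=9, slot 9 empty -> index 9.
Insert 607: h=7, slot 7 empty -> index 7.
Insert 869: h=0, slots 0,1 occupied -> index 4.
Table: [66, 110, -, -, 869, -, -, 607, -, 683, -]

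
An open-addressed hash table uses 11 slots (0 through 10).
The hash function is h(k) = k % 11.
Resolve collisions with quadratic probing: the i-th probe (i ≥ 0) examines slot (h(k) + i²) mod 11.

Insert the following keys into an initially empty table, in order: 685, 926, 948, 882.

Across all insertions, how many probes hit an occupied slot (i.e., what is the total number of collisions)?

Insert 685: h=3, slot 3 empty => index 3.
Insert 926: h=2, slot 2 empty => index 2.
Insert 948: h=2, slots 2,3 occupied => index 6.
Insert 882: h=2, slots 2,3,6 occupied => index 0.
Table: [882, ∅, 926, 685, ∅, ∅, 948, ∅, ∅, ∅, ∅]

5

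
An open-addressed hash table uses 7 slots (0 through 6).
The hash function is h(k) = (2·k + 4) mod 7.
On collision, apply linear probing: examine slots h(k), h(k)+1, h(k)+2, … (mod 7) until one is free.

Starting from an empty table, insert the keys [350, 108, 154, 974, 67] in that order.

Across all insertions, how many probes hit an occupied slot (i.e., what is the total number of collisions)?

Insert 350: h=4, slot 4 empty => index 4.
Insert 108: h=3, slot 3 empty => index 3.
Insert 154: h=4, slot 4 occupied => index 5.
Insert 974: h=6, slot 6 empty => index 6.
Insert 67: h=5, slots 5,6 occupied => index 0.
Table: [67, ., ., 108, 350, 154, 974]

3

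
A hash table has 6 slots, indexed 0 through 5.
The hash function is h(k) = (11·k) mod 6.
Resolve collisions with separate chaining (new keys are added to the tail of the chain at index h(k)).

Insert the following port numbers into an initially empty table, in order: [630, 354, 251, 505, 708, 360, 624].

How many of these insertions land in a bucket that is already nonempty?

Insert 630: h=0, bucket 0 empty -> new chain.
Insert 354: h=0, bucket 0 nonempty -> append to chain.
Insert 251: h=1, bucket 1 empty -> new chain.
Insert 505: h=5, bucket 5 empty -> new chain.
Insert 708: h=0, bucket 0 nonempty -> append to chain.
Insert 360: h=0, bucket 0 nonempty -> append to chain.
Insert 624: h=0, bucket 0 nonempty -> append to chain.
Final buckets:
0: 630 -> 354 -> 708 -> 360 -> 624
1: 251
2: ∅
3: ∅
4: ∅
5: 505

4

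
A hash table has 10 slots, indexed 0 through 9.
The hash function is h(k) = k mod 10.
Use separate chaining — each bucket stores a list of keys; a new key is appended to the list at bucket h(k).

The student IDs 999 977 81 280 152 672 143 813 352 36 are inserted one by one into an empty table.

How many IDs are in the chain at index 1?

Insert 999: h=9, bucket 9 empty → new chain.
Insert 977: h=7, bucket 7 empty → new chain.
Insert 81: h=1, bucket 1 empty → new chain.
Insert 280: h=0, bucket 0 empty → new chain.
Insert 152: h=2, bucket 2 empty → new chain.
Insert 672: h=2, bucket 2 nonempty → append to chain.
Insert 143: h=3, bucket 3 empty → new chain.
Insert 813: h=3, bucket 3 nonempty → append to chain.
Insert 352: h=2, bucket 2 nonempty → append to chain.
Insert 36: h=6, bucket 6 empty → new chain.
Final buckets:
0: 280
1: 81
2: 152 -> 672 -> 352
3: 143 -> 813
4: .
5: .
6: 36
7: 977
8: .
9: 999

1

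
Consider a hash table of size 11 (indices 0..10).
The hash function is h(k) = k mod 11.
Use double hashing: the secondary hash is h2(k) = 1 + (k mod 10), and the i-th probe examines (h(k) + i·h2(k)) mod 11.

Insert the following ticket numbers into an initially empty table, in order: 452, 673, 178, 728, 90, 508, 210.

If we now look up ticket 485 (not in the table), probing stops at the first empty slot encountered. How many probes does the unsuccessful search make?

452: h=1 -> slot 1
673: h=2 -> slot 2
178: h=2, h2=9, probe 2,0 -> slot 0
728: h=2, h2=9, probe 2,0,9 -> slot 9
90: h=2, h2=1, probe 2,3 -> slot 3
508: h=2, h2=9, probe 2,0,9,7 -> slot 7
210: h=1, h2=1, probe 1,2,3,4 -> slot 4
Table: [178, 452, 673, 90, 210, _, _, 508, _, 728, _]
Lookup 485: h=1, h2=6, probe 1,7,2,8 → slot 8 empty, not found.

4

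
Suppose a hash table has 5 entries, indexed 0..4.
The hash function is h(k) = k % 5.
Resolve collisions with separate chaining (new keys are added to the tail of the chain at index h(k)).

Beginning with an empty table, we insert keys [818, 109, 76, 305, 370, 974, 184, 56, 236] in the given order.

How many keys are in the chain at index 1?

3

818 → bucket 3
109 → bucket 4
76 → bucket 1
305 → bucket 0
370 → bucket 0 (collision)
974 → bucket 4 (collision)
184 → bucket 4 (collision)
56 → bucket 1 (collision)
236 → bucket 1 (collision)
Final buckets:
0: 305 -> 370
1: 76 -> 56 -> 236
2: _
3: 818
4: 109 -> 974 -> 184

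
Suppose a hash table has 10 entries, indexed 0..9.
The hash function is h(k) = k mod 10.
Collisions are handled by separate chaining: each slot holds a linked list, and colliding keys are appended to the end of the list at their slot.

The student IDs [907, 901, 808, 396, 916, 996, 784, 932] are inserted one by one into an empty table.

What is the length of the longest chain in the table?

907 -> bucket 7
901 -> bucket 1
808 -> bucket 8
396 -> bucket 6
916 -> bucket 6 (collision)
996 -> bucket 6 (collision)
784 -> bucket 4
932 -> bucket 2
Final buckets:
0: ∅
1: 901
2: 932
3: ∅
4: 784
5: ∅
6: 396 -> 916 -> 996
7: 907
8: 808
9: ∅

3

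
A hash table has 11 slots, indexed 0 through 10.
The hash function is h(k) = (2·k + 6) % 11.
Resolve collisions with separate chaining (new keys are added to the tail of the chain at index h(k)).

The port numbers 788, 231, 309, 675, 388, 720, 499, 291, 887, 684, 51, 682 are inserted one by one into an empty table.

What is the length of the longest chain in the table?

Insert 788: h=9, bucket 9 empty -> new chain.
Insert 231: h=6, bucket 6 empty -> new chain.
Insert 309: h=8, bucket 8 empty -> new chain.
Insert 675: h=3, bucket 3 empty -> new chain.
Insert 388: h=1, bucket 1 empty -> new chain.
Insert 720: h=5, bucket 5 empty -> new chain.
Insert 499: h=3, bucket 3 nonempty -> append to chain.
Insert 291: h=5, bucket 5 nonempty -> append to chain.
Insert 887: h=9, bucket 9 nonempty -> append to chain.
Insert 684: h=10, bucket 10 empty -> new chain.
Insert 51: h=9, bucket 9 nonempty -> append to chain.
Insert 682: h=6, bucket 6 nonempty -> append to chain.
Final buckets:
0: -
1: 388
2: -
3: 675 -> 499
4: -
5: 720 -> 291
6: 231 -> 682
7: -
8: 309
9: 788 -> 887 -> 51
10: 684

3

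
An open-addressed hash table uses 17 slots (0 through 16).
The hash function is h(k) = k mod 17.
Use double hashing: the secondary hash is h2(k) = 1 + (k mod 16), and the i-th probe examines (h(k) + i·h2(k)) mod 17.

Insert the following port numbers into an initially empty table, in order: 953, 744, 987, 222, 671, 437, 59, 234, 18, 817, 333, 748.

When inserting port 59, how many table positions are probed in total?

953 hashes to 1; slot 1 is free → place at 1.
744 hashes to 13; slot 13 is free → place at 13.
987 hashes to 1, h2=12; 1,13 taken → place at 8.
222 hashes to 1, h2=15; 1 taken → place at 16.
671 hashes to 8, h2=16; 8 taken → place at 7.
437 hashes to 12; slot 12 is free → place at 12.
59 hashes to 8, h2=12; 8 taken → place at 3.
234 hashes to 13, h2=11; 13,7,1,12 taken → place at 6.
18 hashes to 1, h2=3; 1 taken → place at 4.
817 hashes to 1, h2=2; 1,3 taken → place at 5.
333 hashes to 10; slot 10 is free → place at 10.
748 hashes to 0; slot 0 is free → place at 0.
Table: [748, 953, _, 59, 18, 817, 234, 671, 987, _, 333, _, 437, 744, _, _, 222]

2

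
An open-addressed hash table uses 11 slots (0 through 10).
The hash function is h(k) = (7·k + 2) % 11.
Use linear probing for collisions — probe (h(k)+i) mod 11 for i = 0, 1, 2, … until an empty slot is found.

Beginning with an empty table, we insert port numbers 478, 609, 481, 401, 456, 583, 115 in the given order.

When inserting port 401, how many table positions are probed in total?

2

478 hashes to 4; slot 4 is free → place at 4.
609 hashes to 8; slot 8 is free → place at 8.
481 hashes to 3; slot 3 is free → place at 3.
401 hashes to 4; 4 taken → place at 5.
456 hashes to 4; 4,5 taken → place at 6.
583 hashes to 2; slot 2 is free → place at 2.
115 hashes to 4; 4,5,6 taken → place at 7.
Table: [—, —, 583, 481, 478, 401, 456, 115, 609, —, —]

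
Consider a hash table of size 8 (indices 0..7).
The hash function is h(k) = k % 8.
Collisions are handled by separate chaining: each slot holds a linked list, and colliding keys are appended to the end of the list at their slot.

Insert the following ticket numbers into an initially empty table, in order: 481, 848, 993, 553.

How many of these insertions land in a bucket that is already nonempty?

2

Insert 481: h=1, bucket 1 empty -> new chain.
Insert 848: h=0, bucket 0 empty -> new chain.
Insert 993: h=1, bucket 1 nonempty -> append to chain.
Insert 553: h=1, bucket 1 nonempty -> append to chain.
Final buckets:
0: 848
1: 481 -> 993 -> 553
2: —
3: —
4: —
5: —
6: —
7: —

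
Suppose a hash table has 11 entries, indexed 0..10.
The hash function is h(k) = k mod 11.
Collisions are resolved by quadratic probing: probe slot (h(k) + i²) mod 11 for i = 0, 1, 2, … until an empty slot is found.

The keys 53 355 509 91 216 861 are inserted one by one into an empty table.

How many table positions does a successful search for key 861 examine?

4

Insert 53: h=9, slot 9 empty → index 9.
Insert 355: h=3, slot 3 empty → index 3.
Insert 509: h=3, slot 3 occupied → index 4.
Insert 91: h=3, slots 3,4 occupied → index 7.
Insert 216: h=7, slot 7 occupied → index 8.
Insert 861: h=3, slots 3,4,7 occupied → index 1.
Table: [∅, 861, ∅, 355, 509, ∅, ∅, 91, 216, 53, ∅]
Lookup 861: h=3, probe 3,4,7,1 → found at 1.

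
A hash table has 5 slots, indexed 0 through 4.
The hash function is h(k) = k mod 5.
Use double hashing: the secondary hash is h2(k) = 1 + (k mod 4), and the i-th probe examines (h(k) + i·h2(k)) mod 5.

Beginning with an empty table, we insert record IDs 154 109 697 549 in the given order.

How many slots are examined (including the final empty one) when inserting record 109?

2

Insert 154: h=4, slot 4 empty → index 4.
Insert 109: h=4, h2=2, slot 4 occupied → index 1.
Insert 697: h=2, slot 2 empty → index 2.
Insert 549: h=4, h2=2, slots 4,1 occupied → index 3.
Table: [_, 109, 697, 549, 154]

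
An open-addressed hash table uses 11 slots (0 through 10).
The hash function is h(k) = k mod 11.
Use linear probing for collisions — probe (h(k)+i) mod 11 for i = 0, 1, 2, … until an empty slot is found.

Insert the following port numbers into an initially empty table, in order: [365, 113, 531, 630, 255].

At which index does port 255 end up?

365: h=2 → slot 2
113: h=3 → slot 3
531: h=3, probe 3,4 → slot 4
630: h=3, probe 3,4,5 → slot 5
255: h=2, probe 2,3,4,5,6 → slot 6
Table: [_, _, 365, 113, 531, 630, 255, _, _, _, _]

6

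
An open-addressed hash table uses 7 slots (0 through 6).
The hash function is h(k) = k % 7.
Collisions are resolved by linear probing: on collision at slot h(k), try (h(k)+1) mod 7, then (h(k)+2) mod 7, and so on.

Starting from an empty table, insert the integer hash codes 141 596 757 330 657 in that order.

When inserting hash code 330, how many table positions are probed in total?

4

141 hashes to 1; slot 1 is free → place at 1.
596 hashes to 1; 1 taken → place at 2.
757 hashes to 1; 1,2 taken → place at 3.
330 hashes to 1; 1,2,3 taken → place at 4.
657 hashes to 6; slot 6 is free → place at 6.
Table: [-, 141, 596, 757, 330, -, 657]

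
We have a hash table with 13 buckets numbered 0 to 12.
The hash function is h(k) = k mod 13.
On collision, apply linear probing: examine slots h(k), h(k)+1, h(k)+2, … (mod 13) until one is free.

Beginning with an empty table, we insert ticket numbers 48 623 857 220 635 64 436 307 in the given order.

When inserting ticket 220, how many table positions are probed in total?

Insert 48: h=9, slot 9 empty → index 9.
Insert 623: h=12, slot 12 empty → index 12.
Insert 857: h=12, slot 12 occupied → index 0.
Insert 220: h=12, slots 12,0 occupied → index 1.
Insert 635: h=11, slot 11 empty → index 11.
Insert 64: h=12, slots 12,0,1 occupied → index 2.
Insert 436: h=7, slot 7 empty → index 7.
Insert 307: h=8, slot 8 empty → index 8.
Table: [857, 220, 64, -, -, -, -, 436, 307, 48, -, 635, 623]

3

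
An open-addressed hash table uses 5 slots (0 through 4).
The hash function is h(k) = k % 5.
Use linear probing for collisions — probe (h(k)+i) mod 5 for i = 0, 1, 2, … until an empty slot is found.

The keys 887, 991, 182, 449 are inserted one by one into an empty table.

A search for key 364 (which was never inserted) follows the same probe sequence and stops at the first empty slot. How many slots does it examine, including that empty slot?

887 hashes to 2; slot 2 is free -> place at 2.
991 hashes to 1; slot 1 is free -> place at 1.
182 hashes to 2; 2 taken -> place at 3.
449 hashes to 4; slot 4 is free -> place at 4.
Table: [_, 991, 887, 182, 449]
Lookup 364: h=4, probe 4,0 → slot 0 empty, not found.

2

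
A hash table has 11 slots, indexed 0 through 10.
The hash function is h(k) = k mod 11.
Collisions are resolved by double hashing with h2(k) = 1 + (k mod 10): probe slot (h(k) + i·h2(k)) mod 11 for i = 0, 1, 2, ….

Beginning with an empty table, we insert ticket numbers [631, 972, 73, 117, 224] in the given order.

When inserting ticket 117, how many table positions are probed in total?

Insert 631: h=4, slot 4 empty => index 4.
Insert 972: h=4, h2=3, slot 4 occupied => index 7.
Insert 73: h=7, h2=4, slot 7 occupied => index 0.
Insert 117: h=7, h2=8, slots 7,4 occupied => index 1.
Insert 224: h=4, h2=5, slot 4 occupied => index 9.
Table: [73, 117, —, —, 631, —, —, 972, —, 224, —]

3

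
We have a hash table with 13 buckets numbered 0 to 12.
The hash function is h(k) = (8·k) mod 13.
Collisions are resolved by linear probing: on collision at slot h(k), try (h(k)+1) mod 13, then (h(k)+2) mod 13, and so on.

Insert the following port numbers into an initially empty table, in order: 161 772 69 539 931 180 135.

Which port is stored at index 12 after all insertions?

931

161: h=1 -> slot 1
772: h=1, probe 1,2 -> slot 2
69: h=6 -> slot 6
539: h=9 -> slot 9
931: h=12 -> slot 12
180: h=10 -> slot 10
135: h=1, probe 1,2,3 -> slot 3
Table: [—, 161, 772, 135, —, —, 69, —, —, 539, 180, —, 931]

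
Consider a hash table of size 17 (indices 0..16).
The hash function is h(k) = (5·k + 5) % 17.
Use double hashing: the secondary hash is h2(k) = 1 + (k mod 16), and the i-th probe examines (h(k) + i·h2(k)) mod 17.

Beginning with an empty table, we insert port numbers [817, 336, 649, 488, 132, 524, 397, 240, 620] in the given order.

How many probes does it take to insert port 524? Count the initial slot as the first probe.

Insert 817: h=10, slot 10 empty => index 10.
Insert 336: h=2, slot 2 empty => index 2.
Insert 649: h=3, slot 3 empty => index 3.
Insert 488: h=14, slot 14 empty => index 14.
Insert 132: h=2, h2=5, slot 2 occupied => index 7.
Insert 524: h=7, h2=13, slots 7,3 occupied => index 16.
Insert 397: h=1, slot 1 empty => index 1.
Insert 240: h=15, slot 15 empty => index 15.
Insert 620: h=11, slot 11 empty => index 11.
Table: [-, 397, 336, 649, -, -, -, 132, -, -, 817, 620, -, -, 488, 240, 524]

3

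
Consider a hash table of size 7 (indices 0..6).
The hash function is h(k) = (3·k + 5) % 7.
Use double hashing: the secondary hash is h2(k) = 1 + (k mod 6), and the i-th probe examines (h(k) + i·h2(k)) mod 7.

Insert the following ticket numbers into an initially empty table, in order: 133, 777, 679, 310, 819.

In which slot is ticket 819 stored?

Insert 133: h=5, slot 5 empty -> index 5.
Insert 777: h=5, h2=4, slot 5 occupied -> index 2.
Insert 679: h=5, h2=2, slot 5 occupied -> index 0.
Insert 310: h=4, slot 4 empty -> index 4.
Insert 819: h=5, h2=4, slots 5,2 occupied -> index 6.
Table: [679, ., 777, ., 310, 133, 819]

6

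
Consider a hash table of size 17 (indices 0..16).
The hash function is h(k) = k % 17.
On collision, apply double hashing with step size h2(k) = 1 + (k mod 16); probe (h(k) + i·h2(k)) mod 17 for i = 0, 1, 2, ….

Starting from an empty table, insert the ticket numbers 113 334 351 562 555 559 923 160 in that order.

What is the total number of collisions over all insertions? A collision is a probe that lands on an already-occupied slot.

113 hashes to 11; slot 11 is free → place at 11.
334 hashes to 11, h2=15; 11 taken → place at 9.
351 hashes to 11, h2=16; 11 taken → place at 10.
562 hashes to 1; slot 1 is free → place at 1.
555 hashes to 11, h2=12; 11 taken → place at 6.
559 hashes to 15; slot 15 is free → place at 15.
923 hashes to 5; slot 5 is free → place at 5.
160 hashes to 7; slot 7 is free → place at 7.
Table: [-, 562, -, -, -, 923, 555, 160, -, 334, 351, 113, -, -, -, 559, -]

3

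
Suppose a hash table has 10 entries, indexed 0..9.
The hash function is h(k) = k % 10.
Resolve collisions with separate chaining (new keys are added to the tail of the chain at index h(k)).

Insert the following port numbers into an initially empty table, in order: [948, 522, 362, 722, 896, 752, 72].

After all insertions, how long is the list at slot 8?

Insert 948: h=8, bucket 8 empty -> new chain.
Insert 522: h=2, bucket 2 empty -> new chain.
Insert 362: h=2, bucket 2 nonempty -> append to chain.
Insert 722: h=2, bucket 2 nonempty -> append to chain.
Insert 896: h=6, bucket 6 empty -> new chain.
Insert 752: h=2, bucket 2 nonempty -> append to chain.
Insert 72: h=2, bucket 2 nonempty -> append to chain.
Final buckets:
0: -
1: -
2: 522 -> 362 -> 722 -> 752 -> 72
3: -
4: -
5: -
6: 896
7: -
8: 948
9: -

1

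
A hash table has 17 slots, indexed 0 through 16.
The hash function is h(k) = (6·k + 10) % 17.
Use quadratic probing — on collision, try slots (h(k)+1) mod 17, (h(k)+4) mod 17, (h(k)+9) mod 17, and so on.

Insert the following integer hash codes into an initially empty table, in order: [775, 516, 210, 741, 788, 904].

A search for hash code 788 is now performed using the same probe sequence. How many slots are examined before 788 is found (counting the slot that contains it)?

3

Insert 775: h=2, slot 2 empty => index 2.
Insert 516: h=12, slot 12 empty => index 12.
Insert 210: h=12, slot 12 occupied => index 13.
Insert 741: h=2, slot 2 occupied => index 3.
Insert 788: h=12, slots 12,13 occupied => index 16.
Insert 904: h=11, slot 11 empty => index 11.
Table: [., ., 775, 741, ., ., ., ., ., ., ., 904, 516, 210, ., ., 788]
Lookup 788: h=12, probe 12,13,16 → found at 16.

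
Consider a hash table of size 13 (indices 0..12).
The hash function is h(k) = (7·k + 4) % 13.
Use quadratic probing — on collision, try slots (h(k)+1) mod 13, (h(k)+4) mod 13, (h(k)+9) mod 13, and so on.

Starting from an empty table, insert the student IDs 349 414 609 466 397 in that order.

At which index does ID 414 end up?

349 hashes to 3; slot 3 is free -> place at 3.
414 hashes to 3; 3 taken -> place at 4.
609 hashes to 3; 3,4 taken -> place at 7.
466 hashes to 3; 3,4,7 taken -> place at 12.
397 hashes to 1; slot 1 is free -> place at 1.
Table: [—, 397, —, 349, 414, —, —, 609, —, —, —, —, 466]

4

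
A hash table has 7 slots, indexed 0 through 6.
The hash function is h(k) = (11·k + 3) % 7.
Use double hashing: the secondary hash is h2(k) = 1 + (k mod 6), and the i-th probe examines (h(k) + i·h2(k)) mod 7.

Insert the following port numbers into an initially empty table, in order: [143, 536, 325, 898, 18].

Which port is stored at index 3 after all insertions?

143 hashes to 1; slot 1 is free -> place at 1.
536 hashes to 5; slot 5 is free -> place at 5.
325 hashes to 1, h2=2; 1 taken -> place at 3.
898 hashes to 4; slot 4 is free -> place at 4.
18 hashes to 5, h2=1; 5 taken -> place at 6.
Table: [_, 143, _, 325, 898, 536, 18]

325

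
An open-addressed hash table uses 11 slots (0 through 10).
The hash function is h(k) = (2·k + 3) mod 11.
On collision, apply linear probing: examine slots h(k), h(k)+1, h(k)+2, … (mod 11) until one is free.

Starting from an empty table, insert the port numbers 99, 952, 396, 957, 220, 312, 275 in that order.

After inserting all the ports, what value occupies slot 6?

957

99 hashes to 3; slot 3 is free -> place at 3.
952 hashes to 4; slot 4 is free -> place at 4.
396 hashes to 3; 3,4 taken -> place at 5.
957 hashes to 3; 3,4,5 taken -> place at 6.
220 hashes to 3; 3,4,5,6 taken -> place at 7.
312 hashes to 0; slot 0 is free -> place at 0.
275 hashes to 3; 3,4,5,6,7 taken -> place at 8.
Table: [312, _, _, 99, 952, 396, 957, 220, 275, _, _]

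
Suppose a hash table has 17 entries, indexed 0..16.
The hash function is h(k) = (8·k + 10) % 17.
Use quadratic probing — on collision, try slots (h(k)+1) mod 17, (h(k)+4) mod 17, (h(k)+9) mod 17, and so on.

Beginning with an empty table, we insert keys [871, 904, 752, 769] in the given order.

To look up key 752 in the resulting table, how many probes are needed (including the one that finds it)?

2

871 hashes to 8; slot 8 is free → place at 8.
904 hashes to 0; slot 0 is free → place at 0.
752 hashes to 8; 8 taken → place at 9.
769 hashes to 8; 8,9 taken → place at 12.
Table: [904, _, _, _, _, _, _, _, 871, 752, _, _, 769, _, _, _, _]
Lookup 752: h=8, probe 8,9 → found at 9.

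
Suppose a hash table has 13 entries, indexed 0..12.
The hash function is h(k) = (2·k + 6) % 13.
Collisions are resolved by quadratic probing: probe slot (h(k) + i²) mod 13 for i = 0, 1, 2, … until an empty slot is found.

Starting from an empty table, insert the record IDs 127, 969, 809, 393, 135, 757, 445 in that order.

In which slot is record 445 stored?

127 hashes to 0; slot 0 is free → place at 0.
969 hashes to 7; slot 7 is free → place at 7.
809 hashes to 12; slot 12 is free → place at 12.
393 hashes to 12; 12,0 taken → place at 3.
135 hashes to 3; 3 taken → place at 4.
757 hashes to 12; 12,0,3 taken → place at 8.
445 hashes to 12; 12,0,3,8 taken → place at 2.
Table: [127, ., 445, 393, 135, ., ., 969, 757, ., ., ., 809]

2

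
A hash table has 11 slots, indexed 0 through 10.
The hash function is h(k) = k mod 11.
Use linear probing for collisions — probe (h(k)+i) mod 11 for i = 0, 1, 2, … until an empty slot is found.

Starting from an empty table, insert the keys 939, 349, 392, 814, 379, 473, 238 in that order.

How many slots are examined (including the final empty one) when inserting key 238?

3

Insert 939: h=4, slot 4 empty => index 4.
Insert 349: h=8, slot 8 empty => index 8.
Insert 392: h=7, slot 7 empty => index 7.
Insert 814: h=0, slot 0 empty => index 0.
Insert 379: h=5, slot 5 empty => index 5.
Insert 473: h=0, slot 0 occupied => index 1.
Insert 238: h=7, slots 7,8 occupied => index 9.
Table: [814, 473, ∅, ∅, 939, 379, ∅, 392, 349, 238, ∅]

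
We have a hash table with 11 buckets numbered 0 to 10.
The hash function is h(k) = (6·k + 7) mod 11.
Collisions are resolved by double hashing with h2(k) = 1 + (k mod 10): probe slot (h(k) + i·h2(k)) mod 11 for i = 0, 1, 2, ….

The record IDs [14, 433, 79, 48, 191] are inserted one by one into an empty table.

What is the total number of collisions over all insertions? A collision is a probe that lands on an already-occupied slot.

14 hashes to 3; slot 3 is free => place at 3.
433 hashes to 9; slot 9 is free => place at 9.
79 hashes to 8; slot 8 is free => place at 8.
48 hashes to 9, h2=9; 9 taken => place at 7.
191 hashes to 9, h2=2; 9 taken => place at 0.
Table: [191, ., ., 14, ., ., ., 48, 79, 433, .]

2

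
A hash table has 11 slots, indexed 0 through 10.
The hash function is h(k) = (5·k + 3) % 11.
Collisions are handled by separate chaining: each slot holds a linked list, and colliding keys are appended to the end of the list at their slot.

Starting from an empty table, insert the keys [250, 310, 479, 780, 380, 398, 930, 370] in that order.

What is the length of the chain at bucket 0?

Insert 250: h=10, bucket 10 empty -> new chain.
Insert 310: h=2, bucket 2 empty -> new chain.
Insert 479: h=0, bucket 0 empty -> new chain.
Insert 780: h=9, bucket 9 empty -> new chain.
Insert 380: h=0, bucket 0 nonempty -> append to chain.
Insert 398: h=2, bucket 2 nonempty -> append to chain.
Insert 930: h=0, bucket 0 nonempty -> append to chain.
Insert 370: h=5, bucket 5 empty -> new chain.
Final buckets:
0: 479 -> 380 -> 930
1: .
2: 310 -> 398
3: .
4: .
5: 370
6: .
7: .
8: .
9: 780
10: 250

3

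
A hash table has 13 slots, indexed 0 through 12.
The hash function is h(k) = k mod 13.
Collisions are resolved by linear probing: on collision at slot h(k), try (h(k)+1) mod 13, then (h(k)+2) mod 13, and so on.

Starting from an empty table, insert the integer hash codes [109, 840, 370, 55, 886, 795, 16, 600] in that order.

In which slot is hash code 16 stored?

7

Insert 109: h=5, slot 5 empty → index 5.
Insert 840: h=8, slot 8 empty → index 8.
Insert 370: h=6, slot 6 empty → index 6.
Insert 55: h=3, slot 3 empty → index 3.
Insert 886: h=2, slot 2 empty → index 2.
Insert 795: h=2, slots 2,3 occupied → index 4.
Insert 16: h=3, slots 3,4,5,6 occupied → index 7.
Insert 600: h=2, slots 2,3,4,5,6,7,8 occupied → index 9.
Table: [—, —, 886, 55, 795, 109, 370, 16, 840, 600, —, —, —]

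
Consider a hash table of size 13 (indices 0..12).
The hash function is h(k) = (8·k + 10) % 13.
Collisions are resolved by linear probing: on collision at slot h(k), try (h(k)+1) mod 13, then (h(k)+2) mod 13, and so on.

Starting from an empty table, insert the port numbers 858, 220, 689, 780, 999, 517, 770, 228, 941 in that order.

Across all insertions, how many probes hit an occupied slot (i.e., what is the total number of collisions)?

9

858: h=10 -> slot 10
220: h=2 -> slot 2
689: h=10, probe 10,11 -> slot 11
780: h=10, probe 10,11,12 -> slot 12
999: h=7 -> slot 7
517: h=12, probe 12,0 -> slot 0
770: h=8 -> slot 8
228: h=1 -> slot 1
941: h=11, probe 11,12,0,1,2,3 -> slot 3
Table: [517, 228, 220, 941, -, -, -, 999, 770, -, 858, 689, 780]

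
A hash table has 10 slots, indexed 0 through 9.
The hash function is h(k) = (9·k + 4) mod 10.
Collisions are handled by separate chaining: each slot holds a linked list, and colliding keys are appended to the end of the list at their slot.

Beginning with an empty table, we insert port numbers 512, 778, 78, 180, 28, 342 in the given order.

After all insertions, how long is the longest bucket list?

Insert 512: h=2, bucket 2 empty -> new chain.
Insert 778: h=6, bucket 6 empty -> new chain.
Insert 78: h=6, bucket 6 nonempty -> append to chain.
Insert 180: h=4, bucket 4 empty -> new chain.
Insert 28: h=6, bucket 6 nonempty -> append to chain.
Insert 342: h=2, bucket 2 nonempty -> append to chain.
Final buckets:
0: —
1: —
2: 512 -> 342
3: —
4: 180
5: —
6: 778 -> 78 -> 28
7: —
8: —
9: —

3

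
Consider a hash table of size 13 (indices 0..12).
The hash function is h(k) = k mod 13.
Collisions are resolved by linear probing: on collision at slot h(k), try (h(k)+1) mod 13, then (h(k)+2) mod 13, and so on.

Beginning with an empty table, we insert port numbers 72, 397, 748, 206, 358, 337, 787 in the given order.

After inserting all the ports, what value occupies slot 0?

72: h=7 -> slot 7
397: h=7, probe 7,8 -> slot 8
748: h=7, probe 7,8,9 -> slot 9
206: h=11 -> slot 11
358: h=7, probe 7,8,9,10 -> slot 10
337: h=12 -> slot 12
787: h=7, probe 7,8,9,10,11,12,0 -> slot 0
Table: [787, ., ., ., ., ., ., 72, 397, 748, 358, 206, 337]

787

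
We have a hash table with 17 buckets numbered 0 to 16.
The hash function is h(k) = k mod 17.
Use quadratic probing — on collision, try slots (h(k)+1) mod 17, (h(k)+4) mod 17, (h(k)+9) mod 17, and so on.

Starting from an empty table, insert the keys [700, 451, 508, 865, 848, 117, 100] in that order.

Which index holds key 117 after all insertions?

7

700: h=3 => slot 3
451: h=9 => slot 9
508: h=15 => slot 15
865: h=15, probe 15,16 => slot 16
848: h=15, probe 15,16,2 => slot 2
117: h=15, probe 15,16,2,7 => slot 7
100: h=15, probe 15,16,2,7,14 => slot 14
Table: [., ., 848, 700, ., ., ., 117, ., 451, ., ., ., ., 100, 508, 865]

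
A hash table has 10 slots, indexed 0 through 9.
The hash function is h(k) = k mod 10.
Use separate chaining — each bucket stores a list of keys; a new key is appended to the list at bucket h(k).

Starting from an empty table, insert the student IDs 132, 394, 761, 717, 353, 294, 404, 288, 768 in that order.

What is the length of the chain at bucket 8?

Insert 132: h=2, bucket 2 empty -> new chain.
Insert 394: h=4, bucket 4 empty -> new chain.
Insert 761: h=1, bucket 1 empty -> new chain.
Insert 717: h=7, bucket 7 empty -> new chain.
Insert 353: h=3, bucket 3 empty -> new chain.
Insert 294: h=4, bucket 4 nonempty -> append to chain.
Insert 404: h=4, bucket 4 nonempty -> append to chain.
Insert 288: h=8, bucket 8 empty -> new chain.
Insert 768: h=8, bucket 8 nonempty -> append to chain.
Final buckets:
0: ∅
1: 761
2: 132
3: 353
4: 394 -> 294 -> 404
5: ∅
6: ∅
7: 717
8: 288 -> 768
9: ∅

2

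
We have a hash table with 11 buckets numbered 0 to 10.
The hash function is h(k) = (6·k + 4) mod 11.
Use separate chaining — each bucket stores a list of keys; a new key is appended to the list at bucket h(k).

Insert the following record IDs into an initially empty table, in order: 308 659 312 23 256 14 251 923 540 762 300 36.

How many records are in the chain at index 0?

5

308 → bucket 4
659 → bucket 9
312 → bucket 6
23 → bucket 10
256 → bucket 0
14 → bucket 0 (collision)
251 → bucket 3
923 → bucket 9 (collision)
540 → bucket 10 (collision)
762 → bucket 0 (collision)
300 → bucket 0 (collision)
36 → bucket 0 (collision)
Final buckets:
0: 256 -> 14 -> 762 -> 300 -> 36
1: _
2: _
3: 251
4: 308
5: _
6: 312
7: _
8: _
9: 659 -> 923
10: 23 -> 540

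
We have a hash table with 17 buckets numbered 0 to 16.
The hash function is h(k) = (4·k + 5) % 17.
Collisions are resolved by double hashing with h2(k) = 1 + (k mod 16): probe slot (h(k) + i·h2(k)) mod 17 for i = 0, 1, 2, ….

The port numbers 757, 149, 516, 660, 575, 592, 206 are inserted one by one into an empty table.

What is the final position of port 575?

9

757 hashes to 7; slot 7 is free => place at 7.
149 hashes to 6; slot 6 is free => place at 6.
516 hashes to 12; slot 12 is free => place at 12.
660 hashes to 10; slot 10 is free => place at 10.
575 hashes to 10, h2=16; 10 taken => place at 9.
592 hashes to 10, h2=1; 10 taken => place at 11.
206 hashes to 13; slot 13 is free => place at 13.
Table: [_, _, _, _, _, _, 149, 757, _, 575, 660, 592, 516, 206, _, _, _]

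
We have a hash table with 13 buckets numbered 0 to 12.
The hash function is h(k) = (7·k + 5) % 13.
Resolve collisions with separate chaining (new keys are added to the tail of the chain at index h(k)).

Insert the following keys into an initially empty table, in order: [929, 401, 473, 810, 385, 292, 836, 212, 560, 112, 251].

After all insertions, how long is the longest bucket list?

Insert 929: h=8, bucket 8 empty -> new chain.
Insert 401: h=4, bucket 4 empty -> new chain.
Insert 473: h=1, bucket 1 empty -> new chain.
Insert 810: h=7, bucket 7 empty -> new chain.
Insert 385: h=9, bucket 9 empty -> new chain.
Insert 292: h=8, bucket 8 nonempty -> append to chain.
Insert 836: h=7, bucket 7 nonempty -> append to chain.
Insert 212: h=7, bucket 7 nonempty -> append to chain.
Insert 560: h=12, bucket 12 empty -> new chain.
Insert 112: h=9, bucket 9 nonempty -> append to chain.
Insert 251: h=7, bucket 7 nonempty -> append to chain.
Final buckets:
0: ∅
1: 473
2: ∅
3: ∅
4: 401
5: ∅
6: ∅
7: 810 -> 836 -> 212 -> 251
8: 929 -> 292
9: 385 -> 112
10: ∅
11: ∅
12: 560

4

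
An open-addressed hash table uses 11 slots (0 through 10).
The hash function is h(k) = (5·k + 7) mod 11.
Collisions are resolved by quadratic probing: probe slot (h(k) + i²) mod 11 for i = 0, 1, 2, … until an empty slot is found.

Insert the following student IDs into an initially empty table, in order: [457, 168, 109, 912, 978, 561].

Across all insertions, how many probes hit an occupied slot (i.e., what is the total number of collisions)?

3

457: h=4 => slot 4
168: h=0 => slot 0
109: h=2 => slot 2
912: h=2, probe 2,3 => slot 3
978: h=2, probe 2,3,6 => slot 6
561: h=7 => slot 7
Table: [168, -, 109, 912, 457, -, 978, 561, -, -, -]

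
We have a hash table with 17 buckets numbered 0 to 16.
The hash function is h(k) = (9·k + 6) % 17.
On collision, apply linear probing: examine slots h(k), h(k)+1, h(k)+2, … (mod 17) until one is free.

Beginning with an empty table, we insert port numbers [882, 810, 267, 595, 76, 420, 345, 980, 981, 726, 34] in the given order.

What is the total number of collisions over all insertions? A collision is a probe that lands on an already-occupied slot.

8

882 hashes to 5; slot 5 is free -> place at 5.
810 hashes to 3; slot 3 is free -> place at 3.
267 hashes to 12; slot 12 is free -> place at 12.
595 hashes to 6; slot 6 is free -> place at 6.
76 hashes to 10; slot 10 is free -> place at 10.
420 hashes to 12; 12 taken -> place at 13.
345 hashes to 0; slot 0 is free -> place at 0.
980 hashes to 3; 3 taken -> place at 4.
981 hashes to 12; 12,13 taken -> place at 14.
726 hashes to 12; 12,13,14 taken -> place at 15.
34 hashes to 6; 6 taken -> place at 7.
Table: [345, _, _, 810, 980, 882, 595, 34, _, _, 76, _, 267, 420, 981, 726, _]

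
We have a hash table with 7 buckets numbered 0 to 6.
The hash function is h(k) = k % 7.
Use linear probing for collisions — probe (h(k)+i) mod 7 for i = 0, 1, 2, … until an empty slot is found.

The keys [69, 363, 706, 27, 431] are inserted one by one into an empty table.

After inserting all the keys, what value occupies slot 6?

69

Insert 69: h=6, slot 6 empty → index 6.
Insert 363: h=6, slot 6 occupied → index 0.
Insert 706: h=6, slots 6,0 occupied → index 1.
Insert 27: h=6, slots 6,0,1 occupied → index 2.
Insert 431: h=4, slot 4 empty → index 4.
Table: [363, 706, 27, —, 431, —, 69]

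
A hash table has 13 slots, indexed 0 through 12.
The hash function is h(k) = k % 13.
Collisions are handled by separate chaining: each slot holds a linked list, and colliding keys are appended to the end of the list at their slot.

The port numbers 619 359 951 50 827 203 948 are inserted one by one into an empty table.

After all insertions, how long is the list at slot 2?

619 -> bucket 8
359 -> bucket 8 (collision)
951 -> bucket 2
50 -> bucket 11
827 -> bucket 8 (collision)
203 -> bucket 8 (collision)
948 -> bucket 12
Final buckets:
0: .
1: .
2: 951
3: .
4: .
5: .
6: .
7: .
8: 619 -> 359 -> 827 -> 203
9: .
10: .
11: 50
12: 948

1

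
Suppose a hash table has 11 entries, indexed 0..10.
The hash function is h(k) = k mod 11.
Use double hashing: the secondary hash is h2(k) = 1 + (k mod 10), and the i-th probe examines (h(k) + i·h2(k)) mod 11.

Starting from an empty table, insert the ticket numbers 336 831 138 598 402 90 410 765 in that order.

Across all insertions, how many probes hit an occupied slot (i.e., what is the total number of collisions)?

336 hashes to 6; slot 6 is free -> place at 6.
831 hashes to 6, h2=2; 6 taken -> place at 8.
138 hashes to 6, h2=9; 6 taken -> place at 4.
598 hashes to 4, h2=9; 4 taken -> place at 2.
402 hashes to 6, h2=3; 6 taken -> place at 9.
90 hashes to 2, h2=1; 2 taken -> place at 3.
410 hashes to 3, h2=1; 3,4 taken -> place at 5.
765 hashes to 6, h2=6; 6 taken -> place at 1.
Table: [—, 765, 598, 90, 138, 410, 336, —, 831, 402, —]

8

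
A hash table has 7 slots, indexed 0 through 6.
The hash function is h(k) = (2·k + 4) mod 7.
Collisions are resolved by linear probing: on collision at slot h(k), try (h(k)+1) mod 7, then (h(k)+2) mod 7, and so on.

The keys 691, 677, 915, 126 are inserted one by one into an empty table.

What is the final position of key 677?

Insert 691: h=0, slot 0 empty -> index 0.
Insert 677: h=0, slot 0 occupied -> index 1.
Insert 915: h=0, slots 0,1 occupied -> index 2.
Insert 126: h=4, slot 4 empty -> index 4.
Table: [691, 677, 915, ., 126, ., .]

1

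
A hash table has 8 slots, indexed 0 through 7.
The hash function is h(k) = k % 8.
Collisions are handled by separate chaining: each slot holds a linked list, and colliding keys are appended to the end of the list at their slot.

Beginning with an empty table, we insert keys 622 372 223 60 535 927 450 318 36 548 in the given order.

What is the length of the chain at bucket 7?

3

622 → bucket 6
372 → bucket 4
223 → bucket 7
60 → bucket 4 (collision)
535 → bucket 7 (collision)
927 → bucket 7 (collision)
450 → bucket 2
318 → bucket 6 (collision)
36 → bucket 4 (collision)
548 → bucket 4 (collision)
Final buckets:
0: —
1: —
2: 450
3: —
4: 372 -> 60 -> 36 -> 548
5: —
6: 622 -> 318
7: 223 -> 535 -> 927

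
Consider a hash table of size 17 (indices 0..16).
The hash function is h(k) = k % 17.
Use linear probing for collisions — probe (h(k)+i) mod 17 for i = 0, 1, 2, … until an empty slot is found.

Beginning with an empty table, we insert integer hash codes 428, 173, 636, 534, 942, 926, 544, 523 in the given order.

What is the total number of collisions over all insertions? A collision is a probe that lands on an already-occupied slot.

6

428 hashes to 3; slot 3 is free -> place at 3.
173 hashes to 3; 3 taken -> place at 4.
636 hashes to 7; slot 7 is free -> place at 7.
534 hashes to 7; 7 taken -> place at 8.
942 hashes to 7; 7,8 taken -> place at 9.
926 hashes to 8; 8,9 taken -> place at 10.
544 hashes to 0; slot 0 is free -> place at 0.
523 hashes to 13; slot 13 is free -> place at 13.
Table: [544, ., ., 428, 173, ., ., 636, 534, 942, 926, ., ., 523, ., ., .]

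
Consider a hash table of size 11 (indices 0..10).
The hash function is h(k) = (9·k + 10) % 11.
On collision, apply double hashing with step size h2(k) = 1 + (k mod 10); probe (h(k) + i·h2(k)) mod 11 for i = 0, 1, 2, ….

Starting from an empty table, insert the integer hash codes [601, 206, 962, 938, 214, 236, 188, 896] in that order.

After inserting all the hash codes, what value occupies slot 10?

601 hashes to 7; slot 7 is free -> place at 7.
206 hashes to 5; slot 5 is free -> place at 5.
962 hashes to 0; slot 0 is free -> place at 0.
938 hashes to 4; slot 4 is free -> place at 4.
214 hashes to 0, h2=5; 0,5 taken -> place at 10.
236 hashes to 0, h2=7; 0,7 taken -> place at 3.
188 hashes to 8; slot 8 is free -> place at 8.
896 hashes to 0, h2=7; 0,7,3,10 taken -> place at 6.
Table: [962, ., ., 236, 938, 206, 896, 601, 188, ., 214]

214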